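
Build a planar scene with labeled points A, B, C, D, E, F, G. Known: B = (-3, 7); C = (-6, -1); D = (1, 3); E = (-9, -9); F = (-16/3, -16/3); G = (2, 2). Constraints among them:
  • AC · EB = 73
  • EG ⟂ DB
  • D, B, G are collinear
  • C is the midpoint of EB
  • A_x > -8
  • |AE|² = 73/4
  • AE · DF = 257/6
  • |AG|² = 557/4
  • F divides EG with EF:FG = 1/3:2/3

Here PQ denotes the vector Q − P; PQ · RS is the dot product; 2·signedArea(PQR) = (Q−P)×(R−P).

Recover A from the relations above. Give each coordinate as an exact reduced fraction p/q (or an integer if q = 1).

A = (-15/2, -5)

1. A_x = -15/2  [AC · EB = 73 ∩ AE · DF = 257/6]
2. A_y = -5  [AC · EB = 73 ∩ AE · DF = 257/6]
   → A = (-15/2, -5)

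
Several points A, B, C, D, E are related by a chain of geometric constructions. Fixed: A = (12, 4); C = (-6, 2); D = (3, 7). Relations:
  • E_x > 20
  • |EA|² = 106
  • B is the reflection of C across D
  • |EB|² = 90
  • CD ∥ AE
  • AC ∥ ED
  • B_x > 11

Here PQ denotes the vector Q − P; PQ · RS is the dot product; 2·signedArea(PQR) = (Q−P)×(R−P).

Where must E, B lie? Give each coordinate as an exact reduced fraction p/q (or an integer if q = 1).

B = (12, 12)
E = (21, 9)

1. E_x = 21  [AC ∥ ED ∩ CD ∥ AE]
2. E_y = 9  [AC ∥ ED ∩ CD ∥ AE]
   → E = (21, 9)
3. B_x = 12  [B is the reflection of C across D]
4. B_y = 12  [B is the reflection of C across D]
   → B = (12, 12)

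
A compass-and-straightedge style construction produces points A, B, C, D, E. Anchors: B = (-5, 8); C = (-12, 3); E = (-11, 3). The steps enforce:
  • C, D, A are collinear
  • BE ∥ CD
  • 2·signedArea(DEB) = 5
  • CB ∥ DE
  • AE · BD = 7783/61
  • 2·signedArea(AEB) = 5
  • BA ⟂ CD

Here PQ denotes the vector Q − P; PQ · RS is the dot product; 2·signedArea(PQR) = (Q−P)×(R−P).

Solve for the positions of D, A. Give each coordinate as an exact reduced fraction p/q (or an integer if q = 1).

1. D_x = -18  [CB ∥ DE ∩ BE ∥ CD]
2. D_y = -2  [CB ∥ DE ∩ BE ∥ CD]
   → D = (-18, -2)
3. A_x = -330/61  [C, D, A are collinear ∩ BA ⟂ CD]
4. A_y = 518/61  [C, D, A are collinear ∩ BA ⟂ CD]
   → A = (-330/61, 518/61)

A = (-330/61, 518/61)
D = (-18, -2)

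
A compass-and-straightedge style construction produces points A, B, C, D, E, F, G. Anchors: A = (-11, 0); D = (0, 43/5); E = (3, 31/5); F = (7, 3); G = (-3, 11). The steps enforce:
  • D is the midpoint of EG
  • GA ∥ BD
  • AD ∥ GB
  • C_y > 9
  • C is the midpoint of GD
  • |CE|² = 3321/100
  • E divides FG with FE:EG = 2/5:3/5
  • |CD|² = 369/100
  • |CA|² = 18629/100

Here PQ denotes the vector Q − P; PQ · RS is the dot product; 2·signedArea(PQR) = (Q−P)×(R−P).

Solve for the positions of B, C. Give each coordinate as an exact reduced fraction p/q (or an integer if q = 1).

B = (8, 98/5)
C = (-3/2, 49/5)

1. B_x = 8  [GA ∥ BD ∩ AD ∥ GB]
2. B_y = 98/5  [GA ∥ BD ∩ AD ∥ GB]
   → B = (8, 98/5)
3. C_x = -3/2  [C is the midpoint of GD]
4. C_y = 49/5  [C is the midpoint of GD]
   → C = (-3/2, 49/5)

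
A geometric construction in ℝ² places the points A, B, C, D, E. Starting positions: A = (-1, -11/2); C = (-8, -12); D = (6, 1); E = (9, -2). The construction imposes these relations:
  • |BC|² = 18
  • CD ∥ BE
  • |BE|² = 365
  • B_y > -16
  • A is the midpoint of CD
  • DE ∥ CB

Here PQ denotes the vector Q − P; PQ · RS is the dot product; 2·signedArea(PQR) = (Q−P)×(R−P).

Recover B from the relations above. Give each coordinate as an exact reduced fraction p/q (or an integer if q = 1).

1. B_x = -5  [CD ∥ BE ∩ DE ∥ CB]
2. B_y = -15  [CD ∥ BE ∩ DE ∥ CB]
   → B = (-5, -15)

B = (-5, -15)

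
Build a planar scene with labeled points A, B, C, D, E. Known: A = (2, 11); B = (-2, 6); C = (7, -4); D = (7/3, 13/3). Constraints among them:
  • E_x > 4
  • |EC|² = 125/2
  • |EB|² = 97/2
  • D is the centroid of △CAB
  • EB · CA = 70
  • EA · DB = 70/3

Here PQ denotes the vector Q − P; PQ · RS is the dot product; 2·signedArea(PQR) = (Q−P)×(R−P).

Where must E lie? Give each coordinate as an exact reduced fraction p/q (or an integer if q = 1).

E = (9/2, 7/2)

1. E_x = 9/2  [EB · CA = 70 ∩ EA · DB = 70/3]
2. E_y = 7/2  [EB · CA = 70 ∩ EA · DB = 70/3]
   → E = (9/2, 7/2)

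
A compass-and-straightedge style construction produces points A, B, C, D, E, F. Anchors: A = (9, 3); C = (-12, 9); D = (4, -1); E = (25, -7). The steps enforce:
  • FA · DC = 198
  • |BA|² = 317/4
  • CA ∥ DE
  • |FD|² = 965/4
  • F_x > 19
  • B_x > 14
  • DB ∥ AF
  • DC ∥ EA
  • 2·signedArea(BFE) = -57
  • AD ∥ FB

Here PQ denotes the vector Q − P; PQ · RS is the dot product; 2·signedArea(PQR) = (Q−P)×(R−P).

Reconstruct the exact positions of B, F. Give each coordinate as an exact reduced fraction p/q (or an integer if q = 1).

B = (29/2, -4)
F = (39/2, 0)

1. F_x = 39/2  [line 16·x + -10·y + -312 = 0 ∩ |FD|² = 965/4]
2. F_y = 0  [line 16·x + -10·y + -312 = 0 ∩ |FD|² = 965/4]
   → F = (39/2, 0)
3. B_x = 29/2  [2·signedArea(BFE) = -57 ∩ AD ∥ FB]
4. B_y = -4  [2·signedArea(BFE) = -57 ∩ AD ∥ FB]
   → B = (29/2, -4)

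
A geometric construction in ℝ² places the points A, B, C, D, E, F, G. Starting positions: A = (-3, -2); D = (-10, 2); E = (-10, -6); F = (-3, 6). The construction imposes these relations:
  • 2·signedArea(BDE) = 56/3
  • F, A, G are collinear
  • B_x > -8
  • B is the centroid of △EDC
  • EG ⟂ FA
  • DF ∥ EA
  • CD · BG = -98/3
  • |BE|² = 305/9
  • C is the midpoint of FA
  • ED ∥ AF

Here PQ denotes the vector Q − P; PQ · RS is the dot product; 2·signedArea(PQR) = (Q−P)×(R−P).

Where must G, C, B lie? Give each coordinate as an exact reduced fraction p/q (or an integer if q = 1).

1. G_x = -3  [F, A, G are collinear ∩ EG ⟂ FA]
2. G_y = -6  [F, A, G are collinear ∩ EG ⟂ FA]
   → G = (-3, -6)
3. C_x = -3  [C is the midpoint of FA]
4. C_y = 2  [C is the midpoint of FA]
   → C = (-3, 2)
5. B_x = -23/3  [B is the centroid of △EDC]
6. B_y = -2/3  [B is the centroid of △EDC]
   → B = (-23/3, -2/3)

B = (-23/3, -2/3)
C = (-3, 2)
G = (-3, -6)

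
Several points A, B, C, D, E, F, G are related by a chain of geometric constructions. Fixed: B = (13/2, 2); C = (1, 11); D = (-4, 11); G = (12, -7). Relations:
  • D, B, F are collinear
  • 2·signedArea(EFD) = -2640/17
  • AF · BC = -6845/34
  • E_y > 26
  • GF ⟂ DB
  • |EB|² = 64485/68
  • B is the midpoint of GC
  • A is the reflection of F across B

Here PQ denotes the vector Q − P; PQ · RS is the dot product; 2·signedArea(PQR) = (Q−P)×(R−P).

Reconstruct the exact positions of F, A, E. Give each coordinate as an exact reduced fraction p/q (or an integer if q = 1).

1. F_x = 240/17  [D, B, F are collinear ∩ GF ⟂ DB]
2. F_y = -77/17  [D, B, F are collinear ∩ GF ⟂ DB]
   → F = (240/17, -77/17)
3. A_x = -19/17  [A is the reflection of F across B]
4. A_y = 145/17  [A is the reflection of F across B]
   → A = (-19/17, 145/17)
5. E_x = -206/17  [line -264/17·x + -308/17·y + 4972/17 = 0 ∩ |EB|² = 64485/68]
6. E_y = 451/17  [line -264/17·x + -308/17·y + 4972/17 = 0 ∩ |EB|² = 64485/68]
   → E = (-206/17, 451/17)

A = (-19/17, 145/17)
E = (-206/17, 451/17)
F = (240/17, -77/17)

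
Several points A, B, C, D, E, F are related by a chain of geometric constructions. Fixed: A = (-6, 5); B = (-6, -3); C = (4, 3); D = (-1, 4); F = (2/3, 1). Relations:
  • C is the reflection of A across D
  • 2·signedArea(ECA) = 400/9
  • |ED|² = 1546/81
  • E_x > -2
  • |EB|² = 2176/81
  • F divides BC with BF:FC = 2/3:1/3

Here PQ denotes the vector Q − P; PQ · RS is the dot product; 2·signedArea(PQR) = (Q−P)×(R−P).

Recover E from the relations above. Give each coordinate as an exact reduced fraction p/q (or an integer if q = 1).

1. E_x = -14/9  [line -2·x + -10·y + -58/9 = 0 ∩ |ED|² = 1546/81]
2. E_y = -1/3  [line -2·x + -10·y + -58/9 = 0 ∩ |ED|² = 1546/81]
   → E = (-14/9, -1/3)

E = (-14/9, -1/3)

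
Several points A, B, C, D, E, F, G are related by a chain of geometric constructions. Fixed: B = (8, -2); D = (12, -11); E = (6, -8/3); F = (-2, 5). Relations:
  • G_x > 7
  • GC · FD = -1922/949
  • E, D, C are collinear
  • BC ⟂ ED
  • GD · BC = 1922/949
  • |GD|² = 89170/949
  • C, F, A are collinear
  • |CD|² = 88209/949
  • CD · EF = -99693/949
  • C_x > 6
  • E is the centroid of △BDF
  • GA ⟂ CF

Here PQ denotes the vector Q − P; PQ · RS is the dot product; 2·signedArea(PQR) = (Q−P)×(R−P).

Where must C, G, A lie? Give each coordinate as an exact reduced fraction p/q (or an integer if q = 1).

A = (799929178/123245681, -406337964/123245681)
C = (6042/949, -3014/949)
G = (6817/949, -2456/949)

1. C_x = 6042/949  [E, D, C are collinear ∩ BC ⟂ ED]
2. C_y = -3014/949  [E, D, C are collinear ∩ BC ⟂ ED]
   → C = (6042/949, -3014/949)
3. G_x = 6817/949  [GD · BC = 1922/949 ∩ GC · FD = -1922/949]
4. G_y = -2456/949  [GD · BC = 1922/949 ∩ GC · FD = -1922/949]
   → G = (6817/949, -2456/949)
5. A_x = 799929178/123245681  [C, F, A are collinear ∩ GA ⟂ CF]
6. A_y = -406337964/123245681  [C, F, A are collinear ∩ GA ⟂ CF]
   → A = (799929178/123245681, -406337964/123245681)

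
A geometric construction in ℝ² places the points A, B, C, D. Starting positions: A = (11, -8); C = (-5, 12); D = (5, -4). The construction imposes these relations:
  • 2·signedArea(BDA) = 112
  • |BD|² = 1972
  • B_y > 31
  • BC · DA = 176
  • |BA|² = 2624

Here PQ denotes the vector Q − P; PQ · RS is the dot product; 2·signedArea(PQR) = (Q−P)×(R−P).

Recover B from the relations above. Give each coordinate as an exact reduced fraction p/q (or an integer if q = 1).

B = (-21, 32)

1. B_x = -21  [BC · DA = 176 ∩ 2·signedArea(BDA) = 112]
2. B_y = 32  [BC · DA = 176 ∩ 2·signedArea(BDA) = 112]
   → B = (-21, 32)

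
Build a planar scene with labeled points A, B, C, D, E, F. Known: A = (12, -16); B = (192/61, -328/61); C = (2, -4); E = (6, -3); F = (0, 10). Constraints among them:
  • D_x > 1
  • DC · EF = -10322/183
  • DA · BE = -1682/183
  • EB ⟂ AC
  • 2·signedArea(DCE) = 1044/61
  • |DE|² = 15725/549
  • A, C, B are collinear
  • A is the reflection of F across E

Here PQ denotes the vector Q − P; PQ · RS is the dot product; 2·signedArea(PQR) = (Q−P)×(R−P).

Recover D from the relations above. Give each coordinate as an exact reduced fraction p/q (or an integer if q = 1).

D = (314/183, 38/183)

1. D_x = 314/183  [DA · BE = -1682/183 ∩ 2·signedArea(DCE) = 1044/61]
2. D_y = 38/183  [DA · BE = -1682/183 ∩ 2·signedArea(DCE) = 1044/61]
   → D = (314/183, 38/183)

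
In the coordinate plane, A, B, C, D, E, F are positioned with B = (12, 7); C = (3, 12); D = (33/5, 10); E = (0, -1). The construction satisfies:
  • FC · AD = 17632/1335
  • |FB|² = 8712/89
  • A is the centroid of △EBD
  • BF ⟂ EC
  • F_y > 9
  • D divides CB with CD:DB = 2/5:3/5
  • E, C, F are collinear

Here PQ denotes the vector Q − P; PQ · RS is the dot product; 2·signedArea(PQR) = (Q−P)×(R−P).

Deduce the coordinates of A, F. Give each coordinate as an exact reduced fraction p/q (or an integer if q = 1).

A = (31/5, 16/3)
F = (210/89, 821/89)

1. A_x = 31/5  [A is the centroid of △EBD]
2. A_y = 16/3  [A is the centroid of △EBD]
   → A = (31/5, 16/3)
3. F_x = 210/89  [E, C, F are collinear ∩ BF ⟂ EC]
4. F_y = 821/89  [E, C, F are collinear ∩ BF ⟂ EC]
   → F = (210/89, 821/89)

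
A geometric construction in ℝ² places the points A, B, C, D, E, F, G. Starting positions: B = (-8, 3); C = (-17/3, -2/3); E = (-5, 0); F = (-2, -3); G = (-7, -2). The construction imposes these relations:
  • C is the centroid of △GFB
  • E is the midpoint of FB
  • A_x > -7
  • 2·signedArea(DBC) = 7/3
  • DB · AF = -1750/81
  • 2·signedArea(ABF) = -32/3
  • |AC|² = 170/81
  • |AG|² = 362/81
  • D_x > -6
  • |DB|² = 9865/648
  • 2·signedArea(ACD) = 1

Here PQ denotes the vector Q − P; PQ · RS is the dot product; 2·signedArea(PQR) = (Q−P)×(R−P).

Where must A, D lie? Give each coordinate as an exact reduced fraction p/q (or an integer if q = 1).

A = (-62/9, 1/9)
D = (-197/36, 1/36)

1. D_x = -197/36  [line 11/3·x + 7/3·y + 20 = 0 ∩ |DB|² = 9865/648]
2. D_y = 1/36  [line 11/3·x + 7/3·y + 20 = 0 ∩ |DB|² = 9865/648]
   → D = (-197/36, 1/36)
3. A_x = -62/9  [2·signedArea(ACD) = 1 ∩ DB · AF = -1750/81]
4. A_y = 1/9  [2·signedArea(ACD) = 1 ∩ DB · AF = -1750/81]
   → A = (-62/9, 1/9)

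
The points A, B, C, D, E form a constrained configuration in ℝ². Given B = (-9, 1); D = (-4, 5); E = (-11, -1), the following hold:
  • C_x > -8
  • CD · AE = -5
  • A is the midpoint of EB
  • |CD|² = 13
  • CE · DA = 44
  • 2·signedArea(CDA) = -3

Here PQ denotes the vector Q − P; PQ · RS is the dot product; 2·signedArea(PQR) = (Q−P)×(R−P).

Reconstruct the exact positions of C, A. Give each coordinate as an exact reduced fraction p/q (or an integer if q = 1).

A = (-10, 0)
C = (-7, 3)

1. A_x = -10  [A is the midpoint of EB]
2. A_y = 0  [A is the midpoint of EB]
   → A = (-10, 0)
3. C_x = -7  [CD · AE = -5 ∩ 2·signedArea(CDA) = -3]
4. C_y = 3  [CD · AE = -5 ∩ 2·signedArea(CDA) = -3]
   → C = (-7, 3)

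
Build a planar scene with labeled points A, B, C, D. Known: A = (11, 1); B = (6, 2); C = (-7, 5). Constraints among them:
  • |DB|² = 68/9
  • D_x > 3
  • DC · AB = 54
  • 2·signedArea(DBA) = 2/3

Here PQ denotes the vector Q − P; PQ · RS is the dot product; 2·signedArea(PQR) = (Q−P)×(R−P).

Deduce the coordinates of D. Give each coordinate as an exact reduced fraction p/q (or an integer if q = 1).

1. D_x = 10/3  [2·signedArea(DBA) = 2/3 ∩ DC · AB = 54]
2. D_y = 8/3  [2·signedArea(DBA) = 2/3 ∩ DC · AB = 54]
   → D = (10/3, 8/3)

D = (10/3, 8/3)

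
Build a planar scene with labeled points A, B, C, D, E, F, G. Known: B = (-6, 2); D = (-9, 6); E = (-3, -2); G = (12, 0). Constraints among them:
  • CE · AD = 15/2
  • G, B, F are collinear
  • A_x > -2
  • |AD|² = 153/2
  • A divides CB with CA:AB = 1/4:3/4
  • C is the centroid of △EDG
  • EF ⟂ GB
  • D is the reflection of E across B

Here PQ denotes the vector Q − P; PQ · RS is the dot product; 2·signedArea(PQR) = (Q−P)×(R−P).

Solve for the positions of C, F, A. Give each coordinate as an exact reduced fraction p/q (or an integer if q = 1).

1. C_x = 0  [C is the centroid of △EDG]
2. C_y = 4/3  [C is the centroid of △EDG]
   → C = (0, 4/3)
3. F_x = -213/82  [G, B, F are collinear ∩ EF ⟂ GB]
4. F_y = 133/82  [G, B, F are collinear ∩ EF ⟂ GB]
   → F = (-213/82, 133/82)
5. A_x = -3/2  [A divides CB with CA:AB = 1/4:3/4]
6. A_y = 3/2  [A divides CB with CA:AB = 1/4:3/4]
   → A = (-3/2, 3/2)

A = (-3/2, 3/2)
C = (0, 4/3)
F = (-213/82, 133/82)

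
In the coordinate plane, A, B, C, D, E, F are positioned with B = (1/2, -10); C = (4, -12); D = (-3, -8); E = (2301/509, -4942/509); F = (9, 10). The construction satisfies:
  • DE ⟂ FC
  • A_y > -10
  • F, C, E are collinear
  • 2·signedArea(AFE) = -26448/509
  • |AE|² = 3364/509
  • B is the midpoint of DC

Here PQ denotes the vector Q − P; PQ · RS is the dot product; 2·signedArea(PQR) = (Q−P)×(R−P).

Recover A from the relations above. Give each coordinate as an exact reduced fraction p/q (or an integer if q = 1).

1. A_x = 1025/509  [line 10032/509·x + -2280/509·y + -41040/509 = 0 ∩ |AE|² = 3364/509]
2. A_y = -4652/509  [line 10032/509·x + -2280/509·y + -41040/509 = 0 ∩ |AE|² = 3364/509]
   → A = (1025/509, -4652/509)

A = (1025/509, -4652/509)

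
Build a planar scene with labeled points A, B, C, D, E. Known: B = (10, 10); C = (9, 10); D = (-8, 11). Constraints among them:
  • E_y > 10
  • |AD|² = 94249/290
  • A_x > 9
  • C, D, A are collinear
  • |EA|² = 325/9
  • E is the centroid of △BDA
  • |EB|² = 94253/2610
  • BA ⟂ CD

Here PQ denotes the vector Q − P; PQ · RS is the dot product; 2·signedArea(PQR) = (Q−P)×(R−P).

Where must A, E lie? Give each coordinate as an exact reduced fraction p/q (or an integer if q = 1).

A = (2899/290, 2883/290)
E = (3479/870, 2991/290)

1. A_x = 2899/290  [C, D, A are collinear ∩ BA ⟂ CD]
2. A_y = 2883/290  [C, D, A are collinear ∩ BA ⟂ CD]
   → A = (2899/290, 2883/290)
3. E_x = 3479/870  [E is the centroid of △BDA]
4. E_y = 2991/290  [E is the centroid of △BDA]
   → E = (3479/870, 2991/290)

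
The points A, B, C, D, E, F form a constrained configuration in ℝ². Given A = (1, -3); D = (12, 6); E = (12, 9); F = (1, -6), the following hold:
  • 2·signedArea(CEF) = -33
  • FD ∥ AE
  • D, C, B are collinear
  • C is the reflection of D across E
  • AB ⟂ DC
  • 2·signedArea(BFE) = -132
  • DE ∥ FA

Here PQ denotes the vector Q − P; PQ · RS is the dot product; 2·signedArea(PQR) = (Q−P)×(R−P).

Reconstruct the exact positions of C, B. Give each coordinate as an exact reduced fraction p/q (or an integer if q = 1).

B = (12, -3)
C = (12, 12)

1. C_x = 12  [C is the reflection of D across E]
2. C_y = 12  [C is the reflection of D across E]
   → C = (12, 12)
3. B_x = 12  [D, C, B are collinear ∩ AB ⟂ DC]
4. B_y = -3  [D, C, B are collinear ∩ AB ⟂ DC]
   → B = (12, -3)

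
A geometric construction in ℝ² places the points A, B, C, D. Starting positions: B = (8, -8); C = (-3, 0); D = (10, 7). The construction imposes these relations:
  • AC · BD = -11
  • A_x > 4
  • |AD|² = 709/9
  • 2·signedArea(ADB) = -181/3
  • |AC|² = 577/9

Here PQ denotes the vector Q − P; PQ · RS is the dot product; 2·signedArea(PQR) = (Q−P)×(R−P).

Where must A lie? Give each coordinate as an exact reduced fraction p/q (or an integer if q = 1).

1. A_x = 5  [AC · BD = -11 ∩ 2·signedArea(ADB) = -181/3]
2. A_y = -1/3  [AC · BD = -11 ∩ 2·signedArea(ADB) = -181/3]
   → A = (5, -1/3)

A = (5, -1/3)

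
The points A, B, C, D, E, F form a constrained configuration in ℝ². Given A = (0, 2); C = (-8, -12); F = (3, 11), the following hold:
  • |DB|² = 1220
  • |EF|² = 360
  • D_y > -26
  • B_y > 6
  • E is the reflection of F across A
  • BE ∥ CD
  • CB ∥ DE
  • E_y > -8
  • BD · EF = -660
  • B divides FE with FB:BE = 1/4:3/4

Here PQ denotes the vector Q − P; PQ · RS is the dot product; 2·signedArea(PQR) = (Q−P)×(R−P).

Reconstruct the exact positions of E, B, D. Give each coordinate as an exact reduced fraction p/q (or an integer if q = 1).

1. E_x = -3  [E is the reflection of F across A]
2. E_y = -7  [E is the reflection of F across A]
   → E = (-3, -7)
3. B_x = 3/2  [B divides FE with FB:BE = 1/4:3/4]
4. B_y = 13/2  [B divides FE with FB:BE = 1/4:3/4]
   → B = (3/2, 13/2)
5. D_x = -25/2  [CB ∥ DE ∩ BE ∥ CD]
6. D_y = -51/2  [CB ∥ DE ∩ BE ∥ CD]
   → D = (-25/2, -51/2)

B = (3/2, 13/2)
D = (-25/2, -51/2)
E = (-3, -7)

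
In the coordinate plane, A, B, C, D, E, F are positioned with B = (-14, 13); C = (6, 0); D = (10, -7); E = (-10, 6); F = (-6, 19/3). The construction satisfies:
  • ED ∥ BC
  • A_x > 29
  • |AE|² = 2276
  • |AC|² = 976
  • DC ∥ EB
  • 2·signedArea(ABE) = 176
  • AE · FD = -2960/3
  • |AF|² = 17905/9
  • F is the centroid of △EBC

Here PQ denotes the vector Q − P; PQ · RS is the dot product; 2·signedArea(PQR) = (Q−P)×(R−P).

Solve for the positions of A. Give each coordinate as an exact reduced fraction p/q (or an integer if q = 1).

A = (30, -20)

1. A_x = 30  [2·signedArea(ABE) = 176 ∩ AE · FD = -2960/3]
2. A_y = -20  [2·signedArea(ABE) = 176 ∩ AE · FD = -2960/3]
   → A = (30, -20)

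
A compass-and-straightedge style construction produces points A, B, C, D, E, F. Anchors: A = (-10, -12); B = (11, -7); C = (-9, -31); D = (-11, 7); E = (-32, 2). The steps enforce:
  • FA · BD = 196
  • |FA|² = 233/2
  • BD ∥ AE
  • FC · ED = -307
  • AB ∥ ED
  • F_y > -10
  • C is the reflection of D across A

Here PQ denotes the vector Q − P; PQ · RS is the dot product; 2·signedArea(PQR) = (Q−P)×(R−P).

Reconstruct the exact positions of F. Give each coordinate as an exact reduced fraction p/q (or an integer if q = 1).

1. F_x = 1/2  [FC · ED = -307 ∩ FA · BD = 196]
2. F_y = -19/2  [FC · ED = -307 ∩ FA · BD = 196]
   → F = (1/2, -19/2)

F = (1/2, -19/2)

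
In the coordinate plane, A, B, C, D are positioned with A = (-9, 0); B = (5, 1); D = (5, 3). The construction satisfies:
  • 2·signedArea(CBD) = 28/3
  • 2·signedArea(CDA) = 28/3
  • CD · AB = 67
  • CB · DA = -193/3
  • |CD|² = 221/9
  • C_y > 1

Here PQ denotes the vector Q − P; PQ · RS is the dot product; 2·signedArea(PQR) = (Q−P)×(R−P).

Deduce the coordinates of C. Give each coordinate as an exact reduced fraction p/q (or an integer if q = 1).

C = (1/3, 4/3)

1. C_x = 1/3  [2·signedArea(CBD) = 28/3 ∩ 2·signedArea(CDA) = 28/3]
2. C_y = 4/3  [2·signedArea(CBD) = 28/3 ∩ 2·signedArea(CDA) = 28/3]
   → C = (1/3, 4/3)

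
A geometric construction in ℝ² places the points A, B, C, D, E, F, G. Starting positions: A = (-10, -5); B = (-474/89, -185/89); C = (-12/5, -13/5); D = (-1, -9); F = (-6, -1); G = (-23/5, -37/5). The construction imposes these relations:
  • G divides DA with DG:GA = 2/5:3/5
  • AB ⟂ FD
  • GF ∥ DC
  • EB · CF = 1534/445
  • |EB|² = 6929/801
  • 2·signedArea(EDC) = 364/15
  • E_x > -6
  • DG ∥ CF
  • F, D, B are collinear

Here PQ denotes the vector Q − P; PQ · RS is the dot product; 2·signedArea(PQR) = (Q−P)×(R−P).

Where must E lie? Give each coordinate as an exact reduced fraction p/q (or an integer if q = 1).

E = (-17/3, -5)

1. E_x = -17/3  [EB · CF = 1534/445 ∩ 2·signedArea(EDC) = 364/15]
2. E_y = -5  [EB · CF = 1534/445 ∩ 2·signedArea(EDC) = 364/15]
   → E = (-17/3, -5)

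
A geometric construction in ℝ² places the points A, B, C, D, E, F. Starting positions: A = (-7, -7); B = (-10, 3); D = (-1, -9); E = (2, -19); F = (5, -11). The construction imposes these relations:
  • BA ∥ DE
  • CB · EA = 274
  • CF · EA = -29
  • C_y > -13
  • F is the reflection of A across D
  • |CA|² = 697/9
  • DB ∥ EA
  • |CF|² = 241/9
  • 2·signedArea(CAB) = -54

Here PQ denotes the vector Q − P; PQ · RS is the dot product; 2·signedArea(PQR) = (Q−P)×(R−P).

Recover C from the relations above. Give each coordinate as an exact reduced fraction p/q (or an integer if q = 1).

C = (0, -37/3)

1. C_x = 0  [CF · EA = -29 ∩ 2·signedArea(CAB) = -54]
2. C_y = -37/3  [CF · EA = -29 ∩ 2·signedArea(CAB) = -54]
   → C = (0, -37/3)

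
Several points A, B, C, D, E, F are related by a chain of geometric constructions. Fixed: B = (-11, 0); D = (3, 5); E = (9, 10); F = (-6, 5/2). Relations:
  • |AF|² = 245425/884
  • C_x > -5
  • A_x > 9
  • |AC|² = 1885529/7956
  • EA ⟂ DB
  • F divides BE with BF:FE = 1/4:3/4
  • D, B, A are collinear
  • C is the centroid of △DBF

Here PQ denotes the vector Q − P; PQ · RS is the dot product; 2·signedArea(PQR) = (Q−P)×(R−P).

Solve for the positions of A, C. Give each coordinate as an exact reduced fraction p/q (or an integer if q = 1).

1. A_x = 2189/221  [D, B, A are collinear ∩ EA ⟂ DB]
2. A_y = 1650/221  [D, B, A are collinear ∩ EA ⟂ DB]
   → A = (2189/221, 1650/221)
3. C_x = -14/3  [C is the centroid of △DBF]
4. C_y = 5/2  [C is the centroid of △DBF]
   → C = (-14/3, 5/2)

A = (2189/221, 1650/221)
C = (-14/3, 5/2)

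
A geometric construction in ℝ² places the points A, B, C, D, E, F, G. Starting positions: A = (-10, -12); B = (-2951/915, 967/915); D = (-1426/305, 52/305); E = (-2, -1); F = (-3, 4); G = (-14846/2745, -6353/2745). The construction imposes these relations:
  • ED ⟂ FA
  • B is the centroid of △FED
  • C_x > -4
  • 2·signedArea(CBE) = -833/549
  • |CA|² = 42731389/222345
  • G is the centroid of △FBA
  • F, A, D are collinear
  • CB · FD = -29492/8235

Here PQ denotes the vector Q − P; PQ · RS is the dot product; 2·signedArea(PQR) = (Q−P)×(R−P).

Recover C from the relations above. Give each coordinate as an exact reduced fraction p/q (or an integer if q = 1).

1. C_x = -28571/8235  [CB · FD = -29492/8235 ∩ 2·signedArea(CBE) = -833/549]
2. C_y = 1882/8235  [CB · FD = -29492/8235 ∩ 2·signedArea(CBE) = -833/549]
   → C = (-28571/8235, 1882/8235)

C = (-28571/8235, 1882/8235)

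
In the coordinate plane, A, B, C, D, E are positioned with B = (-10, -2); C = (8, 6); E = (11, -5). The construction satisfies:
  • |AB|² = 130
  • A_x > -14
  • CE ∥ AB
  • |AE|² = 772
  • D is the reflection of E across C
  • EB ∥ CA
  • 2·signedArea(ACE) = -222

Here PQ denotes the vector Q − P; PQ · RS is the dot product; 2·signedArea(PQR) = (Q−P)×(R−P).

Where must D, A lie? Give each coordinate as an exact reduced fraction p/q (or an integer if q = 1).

A = (-13, 9)
D = (5, 17)

1. D_x = 5  [D is the reflection of E across C]
2. D_y = 17  [D is the reflection of E across C]
   → D = (5, 17)
3. A_x = -13  [CE ∥ AB ∩ EB ∥ CA]
4. A_y = 9  [CE ∥ AB ∩ EB ∥ CA]
   → A = (-13, 9)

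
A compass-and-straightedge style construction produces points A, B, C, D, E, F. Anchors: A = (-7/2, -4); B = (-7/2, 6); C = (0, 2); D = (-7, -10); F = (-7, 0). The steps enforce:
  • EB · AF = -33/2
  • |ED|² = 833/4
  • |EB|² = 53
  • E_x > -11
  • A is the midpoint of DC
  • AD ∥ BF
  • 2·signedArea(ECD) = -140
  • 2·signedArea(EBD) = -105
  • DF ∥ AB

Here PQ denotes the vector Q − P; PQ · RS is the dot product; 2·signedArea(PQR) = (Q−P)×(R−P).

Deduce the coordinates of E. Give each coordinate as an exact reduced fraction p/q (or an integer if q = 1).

E = (-21/2, 4)

1. E_x = -21/2  [2·signedArea(ECD) = -140 ∩ EB · AF = -33/2]
2. E_y = 4  [2·signedArea(ECD) = -140 ∩ EB · AF = -33/2]
   → E = (-21/2, 4)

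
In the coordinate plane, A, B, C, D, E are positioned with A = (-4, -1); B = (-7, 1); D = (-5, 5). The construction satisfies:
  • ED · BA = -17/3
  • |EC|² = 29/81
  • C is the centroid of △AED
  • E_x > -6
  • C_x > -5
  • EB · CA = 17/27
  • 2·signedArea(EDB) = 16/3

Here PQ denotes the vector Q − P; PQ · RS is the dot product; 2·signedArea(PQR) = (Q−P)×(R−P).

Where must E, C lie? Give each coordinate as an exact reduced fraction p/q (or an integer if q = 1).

C = (-43/9, 17/9)
E = (-16/3, 5/3)

1. E_x = -16/3  [ED · BA = -17/3 ∩ 2·signedArea(EDB) = 16/3]
2. E_y = 5/3  [ED · BA = -17/3 ∩ 2·signedArea(EDB) = 16/3]
   → E = (-16/3, 5/3)
3. C_x = -43/9  [C is the centroid of △AED]
4. C_y = 17/9  [C is the centroid of △AED]
   → C = (-43/9, 17/9)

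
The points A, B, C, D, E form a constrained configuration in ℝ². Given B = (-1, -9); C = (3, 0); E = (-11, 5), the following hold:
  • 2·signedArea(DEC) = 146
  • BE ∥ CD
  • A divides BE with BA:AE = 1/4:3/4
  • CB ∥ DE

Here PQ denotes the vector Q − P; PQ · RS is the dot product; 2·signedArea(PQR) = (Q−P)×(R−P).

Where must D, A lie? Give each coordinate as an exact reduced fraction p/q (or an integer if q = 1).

A = (-7/2, -11/2)
D = (-7, 14)

1. D_x = -7  [CB ∥ DE ∩ BE ∥ CD]
2. D_y = 14  [CB ∥ DE ∩ BE ∥ CD]
   → D = (-7, 14)
3. A_x = -7/2  [A divides BE with BA:AE = 1/4:3/4]
4. A_y = -11/2  [A divides BE with BA:AE = 1/4:3/4]
   → A = (-7/2, -11/2)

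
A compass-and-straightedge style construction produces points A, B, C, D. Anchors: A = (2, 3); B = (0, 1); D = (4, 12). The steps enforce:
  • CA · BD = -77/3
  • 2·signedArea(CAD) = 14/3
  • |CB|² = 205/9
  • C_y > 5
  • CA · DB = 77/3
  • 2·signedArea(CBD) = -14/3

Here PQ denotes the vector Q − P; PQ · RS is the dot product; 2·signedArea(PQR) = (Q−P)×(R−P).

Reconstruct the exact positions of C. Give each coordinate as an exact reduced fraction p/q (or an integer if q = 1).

1. C_x = 2  [2·signedArea(CAD) = 14/3 ∩ CA · BD = -77/3]
2. C_y = 16/3  [2·signedArea(CAD) = 14/3 ∩ CA · BD = -77/3]
   → C = (2, 16/3)

C = (2, 16/3)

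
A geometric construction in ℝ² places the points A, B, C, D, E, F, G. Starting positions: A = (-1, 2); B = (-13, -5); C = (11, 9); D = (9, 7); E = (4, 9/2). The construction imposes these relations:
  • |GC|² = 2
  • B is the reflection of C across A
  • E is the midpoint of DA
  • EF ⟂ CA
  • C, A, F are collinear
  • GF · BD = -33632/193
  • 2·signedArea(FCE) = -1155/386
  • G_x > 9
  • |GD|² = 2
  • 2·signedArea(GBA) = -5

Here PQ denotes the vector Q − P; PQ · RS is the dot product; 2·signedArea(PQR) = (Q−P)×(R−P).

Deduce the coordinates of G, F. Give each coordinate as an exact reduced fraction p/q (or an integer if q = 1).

1. G_x = 10  [line -7·x + 12·y + -26 = 0 ∩ |GD|² = 2]
2. G_y = 8  [line -7·x + 12·y + -26 = 0 ∩ |GD|² = 2]
   → G = (10, 8)
3. F_x = 737/193  [C, A, F are collinear ∩ EF ⟂ CA]
4. F_y = 1857/386  [C, A, F are collinear ∩ EF ⟂ CA]
   → F = (737/193, 1857/386)

F = (737/193, 1857/386)
G = (10, 8)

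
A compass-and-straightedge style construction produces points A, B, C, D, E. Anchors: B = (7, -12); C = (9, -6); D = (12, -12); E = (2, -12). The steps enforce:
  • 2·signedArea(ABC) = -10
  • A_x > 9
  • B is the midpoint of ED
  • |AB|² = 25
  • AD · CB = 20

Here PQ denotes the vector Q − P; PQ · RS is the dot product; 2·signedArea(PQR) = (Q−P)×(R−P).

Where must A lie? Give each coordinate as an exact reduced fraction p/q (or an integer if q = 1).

A = (10, -8)

1. A_x = 10  [2·signedArea(ABC) = -10 ∩ AD · CB = 20]
2. A_y = -8  [2·signedArea(ABC) = -10 ∩ AD · CB = 20]
   → A = (10, -8)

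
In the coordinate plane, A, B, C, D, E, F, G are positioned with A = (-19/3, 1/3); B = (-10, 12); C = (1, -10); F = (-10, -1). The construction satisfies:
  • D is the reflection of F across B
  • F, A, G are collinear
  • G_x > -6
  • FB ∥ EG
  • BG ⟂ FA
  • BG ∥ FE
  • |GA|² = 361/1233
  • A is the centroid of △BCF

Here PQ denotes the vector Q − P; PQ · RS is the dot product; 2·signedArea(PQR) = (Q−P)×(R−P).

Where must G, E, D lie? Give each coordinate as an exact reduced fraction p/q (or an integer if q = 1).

1. G_x = -798/137  [F, A, G are collinear ∩ BG ⟂ FA]
2. G_y = 71/137  [F, A, G are collinear ∩ BG ⟂ FA]
   → G = (-798/137, 71/137)
3. E_x = -798/137  [FB ∥ EG ∩ BG ∥ FE]
4. E_y = -1710/137  [FB ∥ EG ∩ BG ∥ FE]
   → E = (-798/137, -1710/137)
5. D_x = -10  [D is the reflection of F across B]
6. D_y = 25  [D is the reflection of F across B]
   → D = (-10, 25)

D = (-10, 25)
E = (-798/137, -1710/137)
G = (-798/137, 71/137)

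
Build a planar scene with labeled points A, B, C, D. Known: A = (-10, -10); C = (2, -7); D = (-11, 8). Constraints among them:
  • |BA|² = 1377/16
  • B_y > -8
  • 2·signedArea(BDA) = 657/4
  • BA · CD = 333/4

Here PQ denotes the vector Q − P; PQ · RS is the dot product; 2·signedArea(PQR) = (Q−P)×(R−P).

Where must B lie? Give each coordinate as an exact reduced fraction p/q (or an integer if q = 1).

B = (-1, -31/4)

1. B_x = -1  [2·signedArea(BDA) = 657/4 ∩ BA · CD = 333/4]
2. B_y = -31/4  [2·signedArea(BDA) = 657/4 ∩ BA · CD = 333/4]
   → B = (-1, -31/4)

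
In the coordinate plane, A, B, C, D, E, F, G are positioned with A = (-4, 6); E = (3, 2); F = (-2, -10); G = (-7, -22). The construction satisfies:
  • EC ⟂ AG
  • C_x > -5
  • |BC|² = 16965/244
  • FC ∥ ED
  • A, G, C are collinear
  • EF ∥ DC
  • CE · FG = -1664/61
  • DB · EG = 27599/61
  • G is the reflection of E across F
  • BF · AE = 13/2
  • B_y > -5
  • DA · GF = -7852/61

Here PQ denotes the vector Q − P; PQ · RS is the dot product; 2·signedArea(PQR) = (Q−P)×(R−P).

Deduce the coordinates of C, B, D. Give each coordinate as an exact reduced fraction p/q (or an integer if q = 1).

1. C_x = -265/61  [A, G, C are collinear ∩ EC ⟂ AG]
2. C_y = 170/61  [A, G, C are collinear ∩ EC ⟂ AG]
   → C = (-265/61, 170/61)
3. D_x = 40/61  [EF ∥ DC ∩ FC ∥ ED]
4. D_y = 902/61  [EF ∥ DC ∩ FC ∥ ED]
   → D = (40/61, 902/61)
5. B_x = 1/2  [BF · AE = 13/2 ∩ DB · EG = 27599/61]
6. B_y = -4  [BF · AE = 13/2 ∩ DB · EG = 27599/61]
   → B = (1/2, -4)

B = (1/2, -4)
C = (-265/61, 170/61)
D = (40/61, 902/61)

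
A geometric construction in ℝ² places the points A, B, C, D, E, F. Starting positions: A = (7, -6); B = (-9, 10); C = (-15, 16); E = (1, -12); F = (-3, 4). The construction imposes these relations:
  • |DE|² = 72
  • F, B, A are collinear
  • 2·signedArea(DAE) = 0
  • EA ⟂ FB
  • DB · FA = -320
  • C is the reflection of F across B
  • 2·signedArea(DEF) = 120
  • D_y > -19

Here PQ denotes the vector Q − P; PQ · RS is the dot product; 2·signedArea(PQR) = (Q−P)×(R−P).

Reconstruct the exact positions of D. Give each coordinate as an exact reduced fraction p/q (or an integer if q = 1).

1. D_x = -5  [2·signedArea(DAE) = 0 ∩ 2·signedArea(DEF) = 120]
2. D_y = -18  [2·signedArea(DAE) = 0 ∩ 2·signedArea(DEF) = 120]
   → D = (-5, -18)

D = (-5, -18)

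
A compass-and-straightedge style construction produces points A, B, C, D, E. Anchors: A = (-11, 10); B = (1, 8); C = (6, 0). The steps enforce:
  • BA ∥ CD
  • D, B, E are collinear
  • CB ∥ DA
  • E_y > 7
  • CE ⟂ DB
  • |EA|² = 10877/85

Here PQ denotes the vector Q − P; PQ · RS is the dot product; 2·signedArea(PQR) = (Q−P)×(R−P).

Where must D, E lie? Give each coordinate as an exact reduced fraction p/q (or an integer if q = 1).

D = (-6, 2)
E = (-6/85, 602/85)

1. D_x = -6  [CB ∥ DA ∩ BA ∥ CD]
2. D_y = 2  [CB ∥ DA ∩ BA ∥ CD]
   → D = (-6, 2)
3. E_x = -6/85  [D, B, E are collinear ∩ CE ⟂ DB]
4. E_y = 602/85  [D, B, E are collinear ∩ CE ⟂ DB]
   → E = (-6/85, 602/85)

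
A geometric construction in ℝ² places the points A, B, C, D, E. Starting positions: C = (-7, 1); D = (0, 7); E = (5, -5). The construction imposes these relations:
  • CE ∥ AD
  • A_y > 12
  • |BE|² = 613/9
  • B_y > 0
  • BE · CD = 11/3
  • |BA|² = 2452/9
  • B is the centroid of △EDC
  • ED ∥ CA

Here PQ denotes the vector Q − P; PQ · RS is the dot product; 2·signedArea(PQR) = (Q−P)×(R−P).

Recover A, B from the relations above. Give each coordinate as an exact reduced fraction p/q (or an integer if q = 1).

A = (-12, 13)
B = (-2/3, 1)

1. A_x = -12  [CE ∥ AD ∩ ED ∥ CA]
2. A_y = 13  [CE ∥ AD ∩ ED ∥ CA]
   → A = (-12, 13)
3. B_x = -2/3  [B is the centroid of △EDC]
4. B_y = 1  [B is the centroid of △EDC]
   → B = (-2/3, 1)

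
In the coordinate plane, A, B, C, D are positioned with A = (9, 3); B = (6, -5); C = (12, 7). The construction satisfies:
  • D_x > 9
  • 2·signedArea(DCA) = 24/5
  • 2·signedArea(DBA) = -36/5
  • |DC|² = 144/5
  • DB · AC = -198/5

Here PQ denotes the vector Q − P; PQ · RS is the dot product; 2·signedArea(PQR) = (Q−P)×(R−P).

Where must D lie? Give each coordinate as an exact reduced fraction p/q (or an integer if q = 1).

1. D_x = 48/5  [2·signedArea(DBA) = -36/5 ∩ 2·signedArea(DCA) = 24/5]
2. D_y = 11/5  [2·signedArea(DBA) = -36/5 ∩ 2·signedArea(DCA) = 24/5]
   → D = (48/5, 11/5)

D = (48/5, 11/5)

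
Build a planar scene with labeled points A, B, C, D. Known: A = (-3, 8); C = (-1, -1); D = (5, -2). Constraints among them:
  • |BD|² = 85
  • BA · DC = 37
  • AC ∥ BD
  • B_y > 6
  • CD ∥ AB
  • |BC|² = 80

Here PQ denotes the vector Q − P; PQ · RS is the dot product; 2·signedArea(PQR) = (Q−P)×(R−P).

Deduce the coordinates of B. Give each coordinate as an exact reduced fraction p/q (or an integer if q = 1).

1. B_x = 3  [AC ∥ BD ∩ CD ∥ AB]
2. B_y = 7  [AC ∥ BD ∩ CD ∥ AB]
   → B = (3, 7)

B = (3, 7)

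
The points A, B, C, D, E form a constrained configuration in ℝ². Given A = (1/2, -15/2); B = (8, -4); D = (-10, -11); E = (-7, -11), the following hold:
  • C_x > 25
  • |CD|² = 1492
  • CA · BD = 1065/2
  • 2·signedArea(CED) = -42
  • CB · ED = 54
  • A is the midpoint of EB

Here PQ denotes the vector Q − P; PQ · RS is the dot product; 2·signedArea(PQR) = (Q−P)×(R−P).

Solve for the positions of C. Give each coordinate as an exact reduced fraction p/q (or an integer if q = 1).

C = (26, 3)

1. C_x = 26  [CB · ED = 54 ∩ 2·signedArea(CED) = -42]
2. C_y = 3  [CB · ED = 54 ∩ 2·signedArea(CED) = -42]
   → C = (26, 3)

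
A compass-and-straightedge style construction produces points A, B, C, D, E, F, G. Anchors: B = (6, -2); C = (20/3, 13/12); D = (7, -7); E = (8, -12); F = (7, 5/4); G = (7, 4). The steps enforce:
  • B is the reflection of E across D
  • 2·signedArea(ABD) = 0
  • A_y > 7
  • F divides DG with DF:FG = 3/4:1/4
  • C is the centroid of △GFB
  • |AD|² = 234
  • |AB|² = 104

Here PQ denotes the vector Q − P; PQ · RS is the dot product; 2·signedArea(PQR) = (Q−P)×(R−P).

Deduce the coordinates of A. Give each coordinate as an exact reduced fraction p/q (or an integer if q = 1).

A = (4, 8)

1. A_x = 4  [line 5·x + 1·y + -28 = 0 ∩ |AD|² = 234]
2. A_y = 8  [line 5·x + 1·y + -28 = 0 ∩ |AD|² = 234]
   → A = (4, 8)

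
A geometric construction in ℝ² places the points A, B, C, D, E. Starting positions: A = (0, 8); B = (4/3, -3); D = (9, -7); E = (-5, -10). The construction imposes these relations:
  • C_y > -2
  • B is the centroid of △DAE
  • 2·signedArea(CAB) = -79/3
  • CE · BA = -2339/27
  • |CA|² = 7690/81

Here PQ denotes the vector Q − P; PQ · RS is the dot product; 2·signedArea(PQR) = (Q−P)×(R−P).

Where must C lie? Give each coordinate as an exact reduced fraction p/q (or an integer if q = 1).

C = (-11/9, -5/3)

1. C_x = -11/9  [CE · BA = -2339/27 ∩ 2·signedArea(CAB) = -79/3]
2. C_y = -5/3  [CE · BA = -2339/27 ∩ 2·signedArea(CAB) = -79/3]
   → C = (-11/9, -5/3)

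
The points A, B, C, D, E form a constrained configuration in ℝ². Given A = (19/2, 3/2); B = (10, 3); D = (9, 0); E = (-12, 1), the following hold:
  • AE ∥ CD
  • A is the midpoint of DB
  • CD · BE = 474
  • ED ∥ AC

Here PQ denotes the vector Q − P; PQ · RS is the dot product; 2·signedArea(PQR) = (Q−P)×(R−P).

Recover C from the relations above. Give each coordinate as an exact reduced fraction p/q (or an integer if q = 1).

1. C_x = 61/2  [AE ∥ CD ∩ ED ∥ AC]
2. C_y = 1/2  [AE ∥ CD ∩ ED ∥ AC]
   → C = (61/2, 1/2)

C = (61/2, 1/2)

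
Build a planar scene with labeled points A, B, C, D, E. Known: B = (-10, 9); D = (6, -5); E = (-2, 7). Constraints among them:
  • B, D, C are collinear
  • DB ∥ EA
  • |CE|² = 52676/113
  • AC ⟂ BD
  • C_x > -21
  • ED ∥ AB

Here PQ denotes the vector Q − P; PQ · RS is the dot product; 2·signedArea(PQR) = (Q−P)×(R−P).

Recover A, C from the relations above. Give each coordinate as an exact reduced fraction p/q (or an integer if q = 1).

A = (-18, 21)
C = (-2314/113, 2053/113)

1. A_x = -18  [ED ∥ AB ∩ DB ∥ EA]
2. A_y = 21  [ED ∥ AB ∩ DB ∥ EA]
   → A = (-18, 21)
3. C_x = -2314/113  [B, D, C are collinear ∩ AC ⟂ BD]
4. C_y = 2053/113  [B, D, C are collinear ∩ AC ⟂ BD]
   → C = (-2314/113, 2053/113)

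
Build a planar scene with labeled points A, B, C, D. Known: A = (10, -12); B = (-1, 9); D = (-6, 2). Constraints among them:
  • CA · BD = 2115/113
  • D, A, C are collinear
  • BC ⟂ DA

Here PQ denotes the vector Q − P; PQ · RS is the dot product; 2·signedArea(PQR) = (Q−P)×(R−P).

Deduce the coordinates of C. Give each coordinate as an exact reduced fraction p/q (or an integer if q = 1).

1. C_x = -750/113  [D, A, C are collinear ∩ BC ⟂ DA]
2. C_y = 289/113  [D, A, C are collinear ∩ BC ⟂ DA]
   → C = (-750/113, 289/113)

C = (-750/113, 289/113)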